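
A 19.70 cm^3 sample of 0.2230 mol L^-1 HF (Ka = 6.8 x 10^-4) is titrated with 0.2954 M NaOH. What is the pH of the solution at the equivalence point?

n(HF) = 0.2230 x 0.01970 = 0.004393 mol; V(NaOH) at equivalence = 0.004393/0.2954 = 0.01487 L.
At equivalence all the acid is converted to F-; total volume = 0.01970 + 0.01487 = 0.03457 L, so [F-] = 0.004393/0.03457 = 0.1271 M.
Kb = Kw/Ka = 1.0e-14 / 6.8 x 10^-4 = 1.47e-11.
[OH^-] = sqrt(Kb x [F-]) = sqrt(1.47e-11 x 0.1271) = 1.37e-6 M.
pOH = 5.86, so pH = 14.00 - 5.86 = 8.14.

8.14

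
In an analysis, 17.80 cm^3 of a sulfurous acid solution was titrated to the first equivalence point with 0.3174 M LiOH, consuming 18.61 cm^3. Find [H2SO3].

0.332 M

n(LiOH) = 0.3174 x 0.01861 = 0.005907 mol.
At the first equivalence point, 1 mol OH^- react per mol H2SO3, so n(H2SO3) = 0.005907 / 1 = 0.005907 mol.
[H2SO3] = 0.005907 / 0.01780 L = 0.332 M.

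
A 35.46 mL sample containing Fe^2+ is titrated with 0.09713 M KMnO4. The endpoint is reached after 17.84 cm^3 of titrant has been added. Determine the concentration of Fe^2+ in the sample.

n(KMnO4) = 0.09713 x 0.01784 = 0.001733 mol.
From the balanced equation, 1 mol KMnO4 reacts with 5 mol Fe^2+, so n(Fe^2+) = 0.001733 x 5/1 = 0.008664 mol.
[Fe^2+] = 0.008664 / 0.03546 L = 0.244 M.

0.244 M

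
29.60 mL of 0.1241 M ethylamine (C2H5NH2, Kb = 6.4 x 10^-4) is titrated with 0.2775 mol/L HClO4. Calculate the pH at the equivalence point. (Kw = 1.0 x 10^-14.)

5.94

n(C2H5NH2) = 0.1241 x 0.02960 = 0.003673 mol; V(HClO4) at equivalence = 0.003673/0.2775 = 0.01324 L.
At equivalence the base is fully converted to C2H5NH3+; total volume = 0.04284 L, so [C2H5NH3+] = 0.003673/0.04284 = 0.08575 M.
Ka(C2H5NH3+) = Kw/Kb = 1.0e-14 / 6.4 x 10^-4 = 1.56e-11.
[H^+] = sqrt(Ka x [C2H5NH3+]) = sqrt(1.56e-11 x 0.08575) = 1.16e-6 M.
pH = -log(1.16e-6) = 5.94.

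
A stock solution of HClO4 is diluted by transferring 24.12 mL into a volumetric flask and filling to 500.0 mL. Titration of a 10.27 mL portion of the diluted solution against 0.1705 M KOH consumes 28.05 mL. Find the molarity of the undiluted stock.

n(KOH) = 0.1705 x 0.02805 = 0.004783 mol.
n(HClO4) in the aliquot = 0.004783 mol.
[diluted HClO4] = 0.004783 / 0.01027 = 0.4657 M.
Dilution factor = 500.0/24.12 = 20.73, so [stock] = 0.4657 x 20.73 = 9.65 M.

9.65 M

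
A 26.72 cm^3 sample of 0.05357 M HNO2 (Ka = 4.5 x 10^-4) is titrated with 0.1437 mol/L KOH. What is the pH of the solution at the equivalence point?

n(HNO2) = 0.05357 x 0.02672 = 0.001431 mol; V(KOH) at equivalence = 0.001431/0.1437 = 0.009961 L.
At equivalence all the acid is converted to NO2-; total volume = 0.02672 + 0.009961 = 0.03668 L, so [NO2-] = 0.001431/0.03668 = 0.03902 M.
Kb = Kw/Ka = 1.0e-14 / 4.5 x 10^-4 = 2.22e-11.
[OH^-] = sqrt(Kb x [NO2-]) = sqrt(2.22e-11 x 0.03902) = 9.31e-7 M.
pOH = 6.03, so pH = 14.00 - 6.03 = 7.97.

7.97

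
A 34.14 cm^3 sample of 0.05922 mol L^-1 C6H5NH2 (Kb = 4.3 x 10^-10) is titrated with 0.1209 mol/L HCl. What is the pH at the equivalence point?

3.02

n(C6H5NH2) = 0.05922 x 0.03414 = 0.002022 mol; V(HCl) at equivalence = 0.002022/0.1209 = 0.01672 L.
At equivalence the base is fully converted to C6H5NH3+; total volume = 0.05086 L, so [C6H5NH3+] = 0.002022/0.05086 = 0.03975 M.
Ka(C6H5NH3+) = Kw/Kb = 1.0e-14 / 4.3 x 10^-10 = 2.33e-5.
[H^+] = sqrt(Ka x [C6H5NH3+]) = sqrt(2.33e-5 x 0.03975) = 0.000961 M.
pH = -log(0.000961) = 3.02.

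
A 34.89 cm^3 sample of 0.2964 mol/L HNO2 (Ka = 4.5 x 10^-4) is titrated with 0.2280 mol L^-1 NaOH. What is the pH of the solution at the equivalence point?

n(HNO2) = 0.2964 x 0.03489 = 0.01034 mol; V(NaOH) at equivalence = 0.01034/0.2280 = 0.04536 L.
At equivalence all the acid is converted to NO2-; total volume = 0.03489 + 0.04536 = 0.08025 L, so [NO2-] = 0.01034/0.08025 = 0.1289 M.
Kb = Kw/Ka = 1.0e-14 / 4.5 x 10^-4 = 2.22e-11.
[OH^-] = sqrt(Kb x [NO2-]) = sqrt(2.22e-11 x 0.1289) = 1.69e-6 M.
pOH = 5.77, so pH = 14.00 - 5.77 = 8.23.

8.23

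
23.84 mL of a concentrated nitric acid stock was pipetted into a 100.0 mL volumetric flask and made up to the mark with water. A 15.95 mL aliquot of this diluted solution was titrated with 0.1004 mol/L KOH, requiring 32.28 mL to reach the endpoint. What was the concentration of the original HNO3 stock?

n(KOH) = 0.1004 x 0.03228 = 0.003241 mol.
n(HNO3) in the aliquot = 0.003241 mol.
[diluted HNO3] = 0.003241 / 0.01595 = 0.2032 M.
Dilution factor = 100.0/23.84 = 4.195, so [stock] = 0.2032 x 4.195 = 0.852 M.

0.852 M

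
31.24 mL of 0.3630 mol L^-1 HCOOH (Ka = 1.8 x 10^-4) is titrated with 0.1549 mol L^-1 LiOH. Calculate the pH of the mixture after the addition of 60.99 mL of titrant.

Initial n(HCOOH) = 0.3630 x 0.03124 = 0.01134 mol.
n(LiOH) added = 0.1549 x 0.06099 = 0.009447 mol, converting that many moles of HCOOH to HCOO-.
Remaining n(HCOOH) = 0.001893 mol; n(HCOO-) = 0.009447 mol.
By Henderson-Hasselbalch, pH = pKa + log([A^-]/[HA]) = 3.74 + log(0.009447/0.001893) = 3.74 + (+0.70) = 4.44.

4.44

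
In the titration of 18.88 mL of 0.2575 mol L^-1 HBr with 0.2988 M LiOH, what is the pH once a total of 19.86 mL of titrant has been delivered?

12.44

n(acid) = 0.2575 x 0.01888 = 0.004862 mol; n(LiOH) added = 0.2988 x 0.01986 = 0.005934 mol.
Base is in excess by 0.005934 - 0.004862 = 0.001073 mol in a total volume of 0.03874 L.
[OH^-] = 0.001073/0.03874 = 0.02769 M, so pOH = 1.56 and pH = 14.00 - 1.56 = 12.44.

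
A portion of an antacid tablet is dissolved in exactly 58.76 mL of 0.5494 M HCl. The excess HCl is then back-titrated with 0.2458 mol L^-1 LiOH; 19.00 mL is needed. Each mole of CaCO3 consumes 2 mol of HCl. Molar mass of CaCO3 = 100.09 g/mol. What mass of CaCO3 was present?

1.38 g

Total n(HCl) added = 0.5494 x 0.05876 = 0.03228 mol.
n(LiOH) used = 0.2458 x 0.01900 = 0.004670 mol, which equals the excess n(HCl).
So n(HCl) consumed by the sample = 0.03228 - 0.004670 = 0.02761 mol.
n(CaCO3) = 0.02761 / 2 = 0.01381 mol.
mass = 0.01381 mol x 100.09 g/mol = 1.38 g.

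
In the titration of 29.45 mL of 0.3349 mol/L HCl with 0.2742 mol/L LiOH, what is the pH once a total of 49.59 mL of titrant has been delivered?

12.67

n(acid) = 0.3349 x 0.02945 = 0.009863 mol; n(LiOH) added = 0.2742 x 0.04959 = 0.01360 mol.
Base is in excess by 0.01360 - 0.009863 = 0.003735 mol in a total volume of 0.07904 L.
[OH^-] = 0.003735/0.07904 = 0.04725 M, so pOH = 1.33 and pH = 14.00 - 1.33 = 12.67.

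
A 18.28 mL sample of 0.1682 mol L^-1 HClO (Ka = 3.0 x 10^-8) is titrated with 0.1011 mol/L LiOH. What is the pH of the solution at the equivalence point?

10.16

n(HClO) = 0.1682 x 0.01828 = 0.003075 mol; V(LiOH) at equivalence = 0.003075/0.1011 = 0.03041 L.
At equivalence all the acid is converted to ClO-; total volume = 0.01828 + 0.03041 = 0.04869 L, so [ClO-] = 0.003075/0.04869 = 0.06315 M.
Kb = Kw/Ka = 1.0e-14 / 3.0 x 10^-8 = 3.33e-7.
[OH^-] = sqrt(Kb x [ClO-]) = sqrt(3.33e-7 x 0.06315) = 0.000145 M.
pOH = 3.84, so pH = 14.00 - 3.84 = 10.16.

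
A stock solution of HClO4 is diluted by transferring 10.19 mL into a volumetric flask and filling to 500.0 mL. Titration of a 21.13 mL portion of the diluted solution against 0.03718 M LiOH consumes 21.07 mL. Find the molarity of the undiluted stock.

1.82 M

n(LiOH) = 0.03718 x 0.02107 = 0.0007834 mol.
n(HClO4) in the aliquot = 0.0007834 mol.
[diluted HClO4] = 0.0007834 / 0.02113 = 0.03707 M.
Dilution factor = 500.0/10.19 = 49.07, so [stock] = 0.03707 x 49.07 = 1.82 M.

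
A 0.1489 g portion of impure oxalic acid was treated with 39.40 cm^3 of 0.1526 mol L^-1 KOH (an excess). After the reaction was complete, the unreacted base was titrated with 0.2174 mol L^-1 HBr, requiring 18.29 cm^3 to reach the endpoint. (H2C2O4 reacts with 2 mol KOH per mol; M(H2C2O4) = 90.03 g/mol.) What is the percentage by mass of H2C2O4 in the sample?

61.6%

Total n(KOH) added = 0.1526 x 0.03940 = 0.006012 mol.
n(HBr) used = 0.2174 x 0.01829 = 0.003976 mol, which equals the excess n(KOH).
So n(KOH) consumed by the sample = 0.006012 - 0.003976 = 0.002036 mol.
n(H2C2O4) = 0.002036 / 2 = 0.001018 mol.
mass H2C2O4 = 0.001018 x 90.03 = 0.09166 g, so %H2C2O4 = 0.09166/0.1489 x 100 = 61.6%.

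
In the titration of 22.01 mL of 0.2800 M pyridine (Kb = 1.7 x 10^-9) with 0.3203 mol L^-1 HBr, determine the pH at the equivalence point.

n(C5H5N) = 0.2800 x 0.02201 = 0.006163 mol; V(HBr) at equivalence = 0.006163/0.3203 = 0.01924 L.
At equivalence the base is fully converted to C5H5NH+; total volume = 0.04125 L, so [C5H5NH+] = 0.006163/0.04125 = 0.1494 M.
Ka(C5H5NH+) = Kw/Kb = 1.0e-14 / 1.7 x 10^-9 = 5.88e-6.
[H^+] = sqrt(Ka x [C5H5NH+]) = sqrt(5.88e-6 x 0.1494) = 0.000937 M.
pH = -log(0.000937) = 3.03.

3.03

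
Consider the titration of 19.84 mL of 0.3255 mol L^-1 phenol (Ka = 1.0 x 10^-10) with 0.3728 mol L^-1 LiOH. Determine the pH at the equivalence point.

n(C6H5OH) = 0.3255 x 0.01984 = 0.006458 mol; V(LiOH) at equivalence = 0.006458/0.3728 = 0.01732 L.
At equivalence all the acid is converted to C6H5O-; total volume = 0.01984 + 0.01732 = 0.03716 L, so [C6H5O-] = 0.006458/0.03716 = 0.1738 M.
Kb = Kw/Ka = 1.0e-14 / 1.0 x 10^-10 = 0.000100.
[OH^-] = sqrt(Kb x [C6H5O-]) = sqrt(0.000100 x 0.1738) = 0.00417 M.
pOH = 2.38, so pH = 14.00 - 2.38 = 11.62.

11.62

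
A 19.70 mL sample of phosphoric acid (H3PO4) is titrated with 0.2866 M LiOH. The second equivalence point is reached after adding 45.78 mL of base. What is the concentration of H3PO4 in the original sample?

0.333 M

n(LiOH) = 0.2866 x 0.04578 = 0.01312 mol.
At the second equivalence point, 2 mol OH^- react per mol H3PO4, so n(H3PO4) = 0.01312 / 2 = 0.006560 mol.
[H3PO4] = 0.006560 / 0.01970 L = 0.333 M.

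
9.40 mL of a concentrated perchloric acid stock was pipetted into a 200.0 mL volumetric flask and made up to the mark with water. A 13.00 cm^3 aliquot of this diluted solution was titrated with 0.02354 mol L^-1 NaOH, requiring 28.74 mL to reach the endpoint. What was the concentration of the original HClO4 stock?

1.11 M

n(NaOH) = 0.02354 x 0.02874 = 0.0006765 mol.
n(HClO4) in the aliquot = 0.0006765 mol.
[diluted HClO4] = 0.0006765 / 0.01300 = 0.05204 M.
Dilution factor = 200.0/9.400 = 21.28, so [stock] = 0.05204 x 21.28 = 1.11 M.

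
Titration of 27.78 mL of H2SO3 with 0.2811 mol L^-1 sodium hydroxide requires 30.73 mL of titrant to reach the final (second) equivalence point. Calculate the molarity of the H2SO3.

n(NaOH) = 0.2811 x 0.03073 = 0.008638 mol.
At the final (second) equivalence point, 2 mol OH^- react per mol H2SO3, so n(H2SO3) = 0.008638 / 2 = 0.004319 mol.
[H2SO3] = 0.004319 / 0.02778 L = 0.155 M.

0.155 M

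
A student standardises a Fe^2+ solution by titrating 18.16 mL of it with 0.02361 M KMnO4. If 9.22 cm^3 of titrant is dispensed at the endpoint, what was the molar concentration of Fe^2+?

n(KMnO4) = 0.02361 x 0.009220 = 0.0002177 mol.
From the balanced equation, 1 mol KMnO4 reacts with 5 mol Fe^2+, so n(Fe^2+) = 0.0002177 x 5/1 = 0.001088 mol.
[Fe^2+] = 0.001088 / 0.01816 L = 0.0599 M.

0.0599 M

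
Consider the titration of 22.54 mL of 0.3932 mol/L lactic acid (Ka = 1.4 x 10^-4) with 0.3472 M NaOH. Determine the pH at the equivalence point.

n(HC3H5O3) = 0.3932 x 0.02254 = 0.008863 mol; V(NaOH) at equivalence = 0.008863/0.3472 = 0.02553 L.
At equivalence all the acid is converted to C3H5O3-; total volume = 0.02254 + 0.02553 = 0.04807 L, so [C3H5O3-] = 0.008863/0.04807 = 0.1844 M.
Kb = Kw/Ka = 1.0e-14 / 1.4 x 10^-4 = 7.14e-11.
[OH^-] = sqrt(Kb x [C3H5O3-]) = sqrt(7.14e-11 x 0.1844) = 3.63e-6 M.
pOH = 5.44, so pH = 14.00 - 5.44 = 8.56.

8.56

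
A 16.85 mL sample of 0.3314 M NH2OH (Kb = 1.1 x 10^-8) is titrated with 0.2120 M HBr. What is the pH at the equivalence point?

3.46

n(NH2OH) = 0.3314 x 0.01685 = 0.005584 mol; V(HBr) at equivalence = 0.005584/0.2120 = 0.02634 L.
At equivalence the base is fully converted to NH3OH+; total volume = 0.04319 L, so [NH3OH+] = 0.005584/0.04319 = 0.1293 M.
Ka(NH3OH+) = Kw/Kb = 1.0e-14 / 1.1 x 10^-8 = 9.09e-7.
[H^+] = sqrt(Ka x [NH3OH+]) = sqrt(9.09e-7 x 0.1293) = 0.000343 M.
pH = -log(0.000343) = 3.46.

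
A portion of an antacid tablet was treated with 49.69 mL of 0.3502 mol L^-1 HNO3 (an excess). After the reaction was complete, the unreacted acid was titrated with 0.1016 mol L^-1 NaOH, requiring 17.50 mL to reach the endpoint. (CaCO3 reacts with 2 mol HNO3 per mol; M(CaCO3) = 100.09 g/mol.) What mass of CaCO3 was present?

0.782 g

Total n(HNO3) added = 0.3502 x 0.04969 = 0.01740 mol.
n(NaOH) used = 0.1016 x 0.01750 = 0.001778 mol, which equals the excess n(HNO3).
So n(HNO3) consumed by the sample = 0.01740 - 0.001778 = 0.01562 mol.
n(CaCO3) = 0.01562 / 2 = 0.007812 mol.
mass = 0.007812 mol x 100.09 g/mol = 0.782 g.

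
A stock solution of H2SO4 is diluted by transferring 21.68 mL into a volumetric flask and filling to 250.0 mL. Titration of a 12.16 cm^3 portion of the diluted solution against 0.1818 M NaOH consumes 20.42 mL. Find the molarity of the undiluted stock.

n(NaOH) = 0.1818 x 0.02042 = 0.003712 mol.
n(H2SO4) in the aliquot = 0.003712 x 1/2 = 0.001856 mol.
[diluted H2SO4] = 0.001856 / 0.01216 = 0.1526 M.
Dilution factor = 250.0/21.68 = 11.53, so [stock] = 0.1526 x 11.53 = 1.76 M.

1.76 M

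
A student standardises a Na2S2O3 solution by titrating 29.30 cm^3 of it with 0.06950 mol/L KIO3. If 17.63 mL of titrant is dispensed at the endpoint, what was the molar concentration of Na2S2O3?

n(KIO3) = 0.06950 x 0.01763 = 0.001225 mol.
From the balanced equation, 1 mol KIO3 reacts with 6 mol Na2S2O3, so n(Na2S2O3) = 0.001225 x 6/1 = 0.007352 mol.
[Na2S2O3] = 0.007352 / 0.02930 L = 0.251 M.

0.251 M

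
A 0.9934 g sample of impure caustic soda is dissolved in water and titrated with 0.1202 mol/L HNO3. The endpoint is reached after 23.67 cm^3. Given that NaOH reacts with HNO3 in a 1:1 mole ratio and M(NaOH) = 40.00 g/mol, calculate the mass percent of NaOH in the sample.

11.5%

n(HNO3) = 0.1202 x 0.02367 = 0.002845 mol.
n(NaOH) = 0.002845 / 1 = 0.002845 mol.
mass of NaOH = 0.002845 x 40.00 = 0.1138 g.
% purity = 0.1138 / 0.9934 x 100 = 11.5%.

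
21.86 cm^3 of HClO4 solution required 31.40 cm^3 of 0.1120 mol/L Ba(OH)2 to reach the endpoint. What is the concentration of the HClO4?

0.322 M

n(Ba(OH)2) delivered = 0.1120 x 0.03140 = 0.003517 mol.
The reaction is 2 HClO4 + 1 Ba(OH)2, so n(HClO4) = 0.003517 x 2/1 = 0.007034 mol.
[HClO4] = 0.007034 mol / 0.02186 L = 0.322 M.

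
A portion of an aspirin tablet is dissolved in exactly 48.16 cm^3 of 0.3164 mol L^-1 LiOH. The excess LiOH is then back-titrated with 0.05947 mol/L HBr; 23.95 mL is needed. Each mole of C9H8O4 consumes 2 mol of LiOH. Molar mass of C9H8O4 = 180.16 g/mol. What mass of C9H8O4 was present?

Total n(LiOH) added = 0.3164 x 0.04816 = 0.01524 mol.
n(HBr) used = 0.05947 x 0.02395 = 0.001424 mol, which equals the excess n(LiOH).
So n(LiOH) consumed by the sample = 0.01524 - 0.001424 = 0.01381 mol.
n(C9H8O4) = 0.01381 / 2 = 0.006907 mol.
mass = 0.006907 mol x 180.16 g/mol = 1.24 g.

1.24 g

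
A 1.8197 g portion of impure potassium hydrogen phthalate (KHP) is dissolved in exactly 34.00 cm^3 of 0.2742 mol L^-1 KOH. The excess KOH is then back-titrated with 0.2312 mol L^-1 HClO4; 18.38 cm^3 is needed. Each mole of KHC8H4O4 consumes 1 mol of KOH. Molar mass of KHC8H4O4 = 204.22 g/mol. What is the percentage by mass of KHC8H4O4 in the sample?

Total n(KOH) added = 0.2742 x 0.03400 = 0.009323 mol.
n(HClO4) used = 0.2312 x 0.01838 = 0.004249 mol, which equals the excess n(KOH).
So n(KOH) consumed by the sample = 0.009323 - 0.004249 = 0.005073 mol.
n(KHC8H4O4) = 0.005073 / 1 = 0.005073 mol.
mass KHC8H4O4 = 0.005073 x 204.22 = 1.036 g, so %KHC8H4O4 = 1.036/1.8197 x 100 = 56.9%.

56.9%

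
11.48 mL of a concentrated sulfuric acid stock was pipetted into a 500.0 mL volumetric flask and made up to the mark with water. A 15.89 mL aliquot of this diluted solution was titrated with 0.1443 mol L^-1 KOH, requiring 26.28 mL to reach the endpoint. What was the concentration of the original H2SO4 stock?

5.20 M

n(KOH) = 0.1443 x 0.02628 = 0.003792 mol.
n(H2SO4) in the aliquot = 0.003792 x 1/2 = 0.001896 mol.
[diluted H2SO4] = 0.001896 / 0.01589 = 0.1193 M.
Dilution factor = 500.0/11.48 = 43.55, so [stock] = 0.1193 x 43.55 = 5.20 M.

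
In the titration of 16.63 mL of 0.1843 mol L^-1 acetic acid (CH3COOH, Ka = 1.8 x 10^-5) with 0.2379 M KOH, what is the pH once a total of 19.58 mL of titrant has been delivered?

n(acid) = 0.1843 x 0.01663 = 0.003065 mol; n(KOH) added = 0.2379 x 0.01958 = 0.004658 mol.
Base is in excess by 0.004658 - 0.003065 = 0.001593 mol in a total volume of 0.03621 L.
[OH^-] = 0.001593/0.03621 = 0.04400 M, so pOH = 1.36 and pH = 14.00 - 1.36 = 12.64.

12.64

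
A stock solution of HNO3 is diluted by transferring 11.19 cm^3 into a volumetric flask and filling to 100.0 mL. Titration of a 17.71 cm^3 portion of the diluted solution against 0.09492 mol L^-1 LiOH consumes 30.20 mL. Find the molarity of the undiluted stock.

1.45 M

n(LiOH) = 0.09492 x 0.03020 = 0.002867 mol.
n(HNO3) in the aliquot = 0.002867 mol.
[diluted HNO3] = 0.002867 / 0.01771 = 0.1619 M.
Dilution factor = 100.0/11.19 = 8.937, so [stock] = 0.1619 x 8.937 = 1.45 M.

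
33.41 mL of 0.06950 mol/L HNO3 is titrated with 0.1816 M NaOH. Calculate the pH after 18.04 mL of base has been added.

12.27

n(acid) = 0.06950 x 0.03341 = 0.002322 mol; n(NaOH) added = 0.1816 x 0.01804 = 0.003276 mol.
Base is in excess by 0.003276 - 0.002322 = 0.0009541 mol in a total volume of 0.05145 L.
[OH^-] = 0.0009541/0.05145 = 0.01854 M, so pOH = 1.73 and pH = 14.00 - 1.73 = 12.27.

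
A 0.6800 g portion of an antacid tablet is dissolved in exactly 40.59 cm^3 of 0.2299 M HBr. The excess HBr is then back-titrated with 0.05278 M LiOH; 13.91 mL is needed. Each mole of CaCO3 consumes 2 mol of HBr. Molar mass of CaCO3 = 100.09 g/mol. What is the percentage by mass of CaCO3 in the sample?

Total n(HBr) added = 0.2299 x 0.04059 = 0.009332 mol.
n(LiOH) used = 0.05278 x 0.01391 = 0.0007342 mol, which equals the excess n(HBr).
So n(HBr) consumed by the sample = 0.009332 - 0.0007342 = 0.008597 mol.
n(CaCO3) = 0.008597 / 2 = 0.004299 mol.
mass CaCO3 = 0.004299 x 100.09 = 0.4303 g, so %CaCO3 = 0.4303/0.6800 x 100 = 63.3%.

63.3%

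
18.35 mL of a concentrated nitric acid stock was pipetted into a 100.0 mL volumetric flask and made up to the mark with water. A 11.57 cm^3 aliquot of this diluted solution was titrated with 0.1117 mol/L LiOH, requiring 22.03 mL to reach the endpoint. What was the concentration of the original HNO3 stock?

n(LiOH) = 0.1117 x 0.02203 = 0.002461 mol.
n(HNO3) in the aliquot = 0.002461 mol.
[diluted HNO3] = 0.002461 / 0.01157 = 0.2127 M.
Dilution factor = 100.0/18.35 = 5.450, so [stock] = 0.2127 x 5.450 = 1.16 M.

1.16 M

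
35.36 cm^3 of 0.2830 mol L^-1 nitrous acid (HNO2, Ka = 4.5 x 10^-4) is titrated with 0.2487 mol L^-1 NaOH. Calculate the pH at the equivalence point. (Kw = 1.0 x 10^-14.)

n(HNO2) = 0.2830 x 0.03536 = 0.01001 mol; V(NaOH) at equivalence = 0.01001/0.2487 = 0.04024 L.
At equivalence all the acid is converted to NO2-; total volume = 0.03536 + 0.04024 = 0.07560 L, so [NO2-] = 0.01001/0.07560 = 0.1324 M.
Kb = Kw/Ka = 1.0e-14 / 4.5 x 10^-4 = 2.22e-11.
[OH^-] = sqrt(Kb x [NO2-]) = sqrt(2.22e-11 x 0.1324) = 1.72e-6 M.
pOH = 5.77, so pH = 14.00 - 5.77 = 8.23.

8.23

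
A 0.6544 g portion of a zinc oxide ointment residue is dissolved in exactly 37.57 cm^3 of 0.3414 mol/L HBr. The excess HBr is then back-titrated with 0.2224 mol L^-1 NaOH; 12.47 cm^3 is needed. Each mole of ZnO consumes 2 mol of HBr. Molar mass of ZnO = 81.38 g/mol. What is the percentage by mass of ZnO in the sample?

Total n(HBr) added = 0.3414 x 0.03757 = 0.01283 mol.
n(NaOH) used = 0.2224 x 0.01247 = 0.002773 mol, which equals the excess n(HBr).
So n(HBr) consumed by the sample = 0.01283 - 0.002773 = 0.01005 mol.
n(ZnO) = 0.01005 / 2 = 0.005027 mol.
mass ZnO = 0.005027 x 81.38 = 0.4091 g, so %ZnO = 0.4091/0.6544 x 100 = 62.5%.

62.5%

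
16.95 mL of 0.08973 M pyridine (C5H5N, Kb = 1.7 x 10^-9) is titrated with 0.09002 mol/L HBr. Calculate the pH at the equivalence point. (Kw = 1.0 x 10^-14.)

n(C5H5N) = 0.08973 x 0.01695 = 0.001521 mol; V(HBr) at equivalence = 0.001521/0.09002 = 0.01690 L.
At equivalence the base is fully converted to C5H5NH+; total volume = 0.03385 L, so [C5H5NH+] = 0.001521/0.03385 = 0.04494 M.
Ka(C5H5NH+) = Kw/Kb = 1.0e-14 / 1.7 x 10^-9 = 5.88e-6.
[H^+] = sqrt(Ka x [C5H5NH+]) = sqrt(5.88e-6 x 0.04494) = 0.000514 M.
pH = -log(0.000514) = 3.29.

3.29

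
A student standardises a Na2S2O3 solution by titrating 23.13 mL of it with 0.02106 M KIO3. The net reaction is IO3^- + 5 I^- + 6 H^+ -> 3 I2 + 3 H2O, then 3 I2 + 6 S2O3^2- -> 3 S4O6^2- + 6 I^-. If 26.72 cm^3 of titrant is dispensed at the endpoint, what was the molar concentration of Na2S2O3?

n(KIO3) = 0.02106 x 0.02672 = 0.0005627 mol.
From the balanced equation, 1 mol KIO3 reacts with 6 mol Na2S2O3, so n(Na2S2O3) = 0.0005627 x 6/1 = 0.003376 mol.
[Na2S2O3] = 0.003376 / 0.02313 L = 0.146 M.

0.146 M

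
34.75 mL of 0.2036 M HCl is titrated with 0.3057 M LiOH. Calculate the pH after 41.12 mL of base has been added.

n(acid) = 0.2036 x 0.03475 = 0.007075 mol; n(LiOH) added = 0.3057 x 0.04112 = 0.01257 mol.
Base is in excess by 0.01257 - 0.007075 = 0.005495 mol in a total volume of 0.07587 L.
[OH^-] = 0.005495/0.07587 = 0.07243 M, so pOH = 1.14 and pH = 14.00 - 1.14 = 12.86.

12.86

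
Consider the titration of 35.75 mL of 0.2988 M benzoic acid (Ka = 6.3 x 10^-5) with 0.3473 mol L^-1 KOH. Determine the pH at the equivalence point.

8.70

n(C6H5COOH) = 0.2988 x 0.03575 = 0.01068 mol; V(KOH) at equivalence = 0.01068/0.3473 = 0.03076 L.
At equivalence all the acid is converted to C6H5COO-; total volume = 0.03575 + 0.03076 = 0.06651 L, so [C6H5COO-] = 0.01068/0.06651 = 0.1606 M.
Kb = Kw/Ka = 1.0e-14 / 6.3 x 10^-5 = 1.59e-10.
[OH^-] = sqrt(Kb x [C6H5COO-]) = sqrt(1.59e-10 x 0.1606) = 5.05e-6 M.
pOH = 5.30, so pH = 14.00 - 5.30 = 8.70.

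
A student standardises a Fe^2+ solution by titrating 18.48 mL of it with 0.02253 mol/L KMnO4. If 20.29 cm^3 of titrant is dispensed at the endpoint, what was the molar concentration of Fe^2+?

n(KMnO4) = 0.02253 x 0.02029 = 0.0004571 mol.
From the balanced equation, 1 mol KMnO4 reacts with 5 mol Fe^2+, so n(Fe^2+) = 0.0004571 x 5/1 = 0.002286 mol.
[Fe^2+] = 0.002286 / 0.01848 L = 0.124 M.

0.124 M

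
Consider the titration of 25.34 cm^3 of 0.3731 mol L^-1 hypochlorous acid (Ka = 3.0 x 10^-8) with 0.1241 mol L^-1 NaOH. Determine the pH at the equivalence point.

10.25

n(HClO) = 0.3731 x 0.02534 = 0.009454 mol; V(NaOH) at equivalence = 0.009454/0.1241 = 0.07618 L.
At equivalence all the acid is converted to ClO-; total volume = 0.02534 + 0.07618 = 0.1015 L, so [ClO-] = 0.009454/0.1015 = 0.09312 M.
Kb = Kw/Ka = 1.0e-14 / 3.0 x 10^-8 = 3.33e-7.
[OH^-] = sqrt(Kb x [ClO-]) = sqrt(3.33e-7 x 0.09312) = 0.000176 M.
pOH = 3.75, so pH = 14.00 - 3.75 = 10.25.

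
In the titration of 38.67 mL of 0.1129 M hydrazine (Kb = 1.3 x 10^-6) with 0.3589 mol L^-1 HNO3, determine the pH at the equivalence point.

n(N2H4) = 0.1129 x 0.03867 = 0.004366 mol; V(HNO3) at equivalence = 0.004366/0.3589 = 0.01216 L.
At equivalence the base is fully converted to N2H5+; total volume = 0.05083 L, so [N2H5+] = 0.004366/0.05083 = 0.08588 M.
Ka(N2H5+) = Kw/Kb = 1.0e-14 / 1.3 x 10^-6 = 7.69e-9.
[H^+] = sqrt(Ka x [N2H5+]) = sqrt(7.69e-9 x 0.08588) = 2.57e-5 M.
pH = -log(2.57e-5) = 4.59.

4.59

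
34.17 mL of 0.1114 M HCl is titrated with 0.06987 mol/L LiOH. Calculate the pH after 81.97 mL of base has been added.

n(acid) = 0.1114 x 0.03417 = 0.003807 mol; n(LiOH) added = 0.06987 x 0.08197 = 0.005727 mol.
Base is in excess by 0.005727 - 0.003807 = 0.001921 mol in a total volume of 0.1161 L.
[OH^-] = 0.001921/0.1161 = 0.01654 M, so pOH = 1.78 and pH = 14.00 - 1.78 = 12.22.

12.22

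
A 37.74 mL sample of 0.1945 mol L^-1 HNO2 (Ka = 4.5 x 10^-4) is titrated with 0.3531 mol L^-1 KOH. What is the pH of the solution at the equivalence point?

n(HNO2) = 0.1945 x 0.03774 = 0.007340 mol; V(KOH) at equivalence = 0.007340/0.3531 = 0.02079 L.
At equivalence all the acid is converted to NO2-; total volume = 0.03774 + 0.02079 = 0.05853 L, so [NO2-] = 0.007340/0.05853 = 0.1254 M.
Kb = Kw/Ka = 1.0e-14 / 4.5 x 10^-4 = 2.22e-11.
[OH^-] = sqrt(Kb x [NO2-]) = sqrt(2.22e-11 x 0.1254) = 1.67e-6 M.
pOH = 5.78, so pH = 14.00 - 5.78 = 8.22.

8.22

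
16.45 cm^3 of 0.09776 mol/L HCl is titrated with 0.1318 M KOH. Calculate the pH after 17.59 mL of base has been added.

n(acid) = 0.09776 x 0.01645 = 0.001608 mol; n(KOH) added = 0.1318 x 0.01759 = 0.002318 mol.
Base is in excess by 0.002318 - 0.001608 = 0.0007102 mol in a total volume of 0.03404 L.
[OH^-] = 0.0007102/0.03404 = 0.02086 M, so pOH = 1.68 and pH = 14.00 - 1.68 = 12.32.

12.32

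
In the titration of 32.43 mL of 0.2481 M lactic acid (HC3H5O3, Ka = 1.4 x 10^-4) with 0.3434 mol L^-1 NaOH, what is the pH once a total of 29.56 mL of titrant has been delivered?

12.53

n(acid) = 0.2481 x 0.03243 = 0.008046 mol; n(NaOH) added = 0.3434 x 0.02956 = 0.01015 mol.
Base is in excess by 0.01015 - 0.008046 = 0.002105 mol in a total volume of 0.06199 L.
[OH^-] = 0.002105/0.06199 = 0.03396 M, so pOH = 1.47 and pH = 14.00 - 1.47 = 12.53.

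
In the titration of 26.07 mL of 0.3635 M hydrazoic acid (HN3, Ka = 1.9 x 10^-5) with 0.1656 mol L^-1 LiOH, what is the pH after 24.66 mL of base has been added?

Initial n(HN3) = 0.3635 x 0.02607 = 0.009476 mol.
n(LiOH) added = 0.1656 x 0.02466 = 0.004084 mol, converting that many moles of HN3 to N3-.
Remaining n(HN3) = 0.005393 mol; n(N3-) = 0.004084 mol.
By Henderson-Hasselbalch, pH = pKa + log([A^-]/[HA]) = 4.72 + log(0.004084/0.005393) = 4.72 + (-0.12) = 4.60.

4.60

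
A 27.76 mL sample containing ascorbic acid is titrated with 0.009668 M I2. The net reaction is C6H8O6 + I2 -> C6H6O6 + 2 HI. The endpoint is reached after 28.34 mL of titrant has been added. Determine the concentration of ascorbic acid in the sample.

0.00987 M

n(I2) = 0.009668 x 0.02834 = 0.0002740 mol.
From the balanced equation, 1 mol I2 reacts with 1 mol ascorbic acid, so n(ascorbic acid) = 0.0002740 x 1/1 = 0.0002740 mol.
[ascorbic acid] = 0.0002740 / 0.02776 L = 0.00987 M.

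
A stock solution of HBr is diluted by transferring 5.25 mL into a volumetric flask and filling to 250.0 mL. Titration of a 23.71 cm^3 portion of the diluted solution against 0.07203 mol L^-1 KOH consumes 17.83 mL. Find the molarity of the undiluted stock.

n(KOH) = 0.07203 x 0.01783 = 0.001284 mol.
n(HBr) in the aliquot = 0.001284 mol.
[diluted HBr] = 0.001284 / 0.02371 = 0.05417 M.
Dilution factor = 250.0/5.250 = 47.62, so [stock] = 0.05417 x 47.62 = 2.58 M.

2.58 M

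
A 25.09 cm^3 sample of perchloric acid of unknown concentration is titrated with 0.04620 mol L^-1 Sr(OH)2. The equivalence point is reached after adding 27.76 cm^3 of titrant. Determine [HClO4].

n(Sr(OH)2) delivered = 0.04620 x 0.02776 = 0.001283 mol.
The reaction is 2 HClO4 + 1 Sr(OH)2, so n(HClO4) = 0.001283 x 2/1 = 0.002565 mol.
[HClO4] = 0.002565 mol / 0.02509 L = 0.102 M.

0.102 M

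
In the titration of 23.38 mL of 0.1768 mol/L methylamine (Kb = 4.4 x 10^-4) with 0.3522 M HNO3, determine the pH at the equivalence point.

5.79

n(CH3NH2) = 0.1768 x 0.02338 = 0.004134 mol; V(HNO3) at equivalence = 0.004134/0.3522 = 0.01174 L.
At equivalence the base is fully converted to CH3NH3+; total volume = 0.03512 L, so [CH3NH3+] = 0.004134/0.03512 = 0.1177 M.
Ka(CH3NH3+) = Kw/Kb = 1.0e-14 / 4.4 x 10^-4 = 2.27e-11.
[H^+] = sqrt(Ka x [CH3NH3+]) = sqrt(2.27e-11 x 0.1177) = 1.64e-6 M.
pH = -log(1.64e-6) = 5.79.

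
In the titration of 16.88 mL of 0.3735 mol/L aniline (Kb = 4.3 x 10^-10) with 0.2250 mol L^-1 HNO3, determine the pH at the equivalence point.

n(C6H5NH2) = 0.3735 x 0.01688 = 0.006305 mol; V(HNO3) at equivalence = 0.006305/0.2250 = 0.02802 L.
At equivalence the base is fully converted to C6H5NH3+; total volume = 0.04490 L, so [C6H5NH3+] = 0.006305/0.04490 = 0.1404 M.
Ka(C6H5NH3+) = Kw/Kb = 1.0e-14 / 4.3 x 10^-10 = 2.33e-5.
[H^+] = sqrt(Ka x [C6H5NH3+]) = sqrt(2.33e-5 x 0.1404) = 0.00181 M.
pH = -log(0.00181) = 2.74.

2.74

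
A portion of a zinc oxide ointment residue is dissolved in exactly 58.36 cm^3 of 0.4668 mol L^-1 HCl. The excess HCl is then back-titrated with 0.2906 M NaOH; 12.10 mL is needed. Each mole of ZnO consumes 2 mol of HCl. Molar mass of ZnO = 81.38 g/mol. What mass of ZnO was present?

Total n(HCl) added = 0.4668 x 0.05836 = 0.02724 mol.
n(NaOH) used = 0.2906 x 0.01210 = 0.003516 mol, which equals the excess n(HCl).
So n(HCl) consumed by the sample = 0.02724 - 0.003516 = 0.02373 mol.
n(ZnO) = 0.02373 / 2 = 0.01186 mol.
mass = 0.01186 mol x 81.38 g/mol = 0.965 g.

0.965 g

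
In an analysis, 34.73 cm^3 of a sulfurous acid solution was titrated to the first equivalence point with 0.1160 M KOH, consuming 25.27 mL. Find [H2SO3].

0.0844 M

n(KOH) = 0.1160 x 0.02527 = 0.002931 mol.
At the first equivalence point, 1 mol OH^- react per mol H2SO3, so n(H2SO3) = 0.002931 / 1 = 0.002931 mol.
[H2SO3] = 0.002931 / 0.03473 L = 0.0844 M.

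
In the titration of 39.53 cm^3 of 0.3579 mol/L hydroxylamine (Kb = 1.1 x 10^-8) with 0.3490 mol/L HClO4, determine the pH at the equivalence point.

n(NH2OH) = 0.3579 x 0.03953 = 0.01415 mol; V(HClO4) at equivalence = 0.01415/0.3490 = 0.04054 L.
At equivalence the base is fully converted to NH3OH+; total volume = 0.08007 L, so [NH3OH+] = 0.01415/0.08007 = 0.1767 M.
Ka(NH3OH+) = Kw/Kb = 1.0e-14 / 1.1 x 10^-8 = 9.09e-7.
[H^+] = sqrt(Ka x [NH3OH+]) = sqrt(9.09e-7 x 0.1767) = 0.000401 M.
pH = -log(0.000401) = 3.40.

3.40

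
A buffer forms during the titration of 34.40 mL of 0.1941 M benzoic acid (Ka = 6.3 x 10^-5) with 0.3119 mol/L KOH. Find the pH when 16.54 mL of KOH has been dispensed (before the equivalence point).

4.73

Initial n(C6H5COOH) = 0.1941 x 0.03440 = 0.006677 mol.
n(KOH) added = 0.3119 x 0.01654 = 0.005159 mol, converting that many moles of C6H5COOH to C6H5COO-.
Remaining n(C6H5COOH) = 0.001518 mol; n(C6H5COO-) = 0.005159 mol.
By Henderson-Hasselbalch, pH = pKa + log([A^-]/[HA]) = 4.20 + log(0.005159/0.001518) = 4.20 + (+0.53) = 4.73.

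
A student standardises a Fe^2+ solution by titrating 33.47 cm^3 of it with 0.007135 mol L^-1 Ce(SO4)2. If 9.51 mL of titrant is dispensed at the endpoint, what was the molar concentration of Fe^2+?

0.00203 M

n(Ce(SO4)2) = 0.007135 x 0.009510 = 6.785e-5 mol.
From the balanced equation, 1 mol Ce(SO4)2 reacts with 1 mol Fe^2+, so n(Fe^2+) = 6.785e-5 x 1/1 = 6.785e-5 mol.
[Fe^2+] = 6.785e-5 / 0.03347 L = 0.00203 M.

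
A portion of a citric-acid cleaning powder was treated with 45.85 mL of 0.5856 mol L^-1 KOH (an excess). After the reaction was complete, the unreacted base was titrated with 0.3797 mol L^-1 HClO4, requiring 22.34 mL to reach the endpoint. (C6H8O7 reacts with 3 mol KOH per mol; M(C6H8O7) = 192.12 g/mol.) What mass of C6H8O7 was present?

1.18 g

Total n(KOH) added = 0.5856 x 0.04585 = 0.02685 mol.
n(HClO4) used = 0.3797 x 0.02234 = 0.008482 mol, which equals the excess n(KOH).
So n(KOH) consumed by the sample = 0.02685 - 0.008482 = 0.01837 mol.
n(C6H8O7) = 0.01837 / 3 = 0.006122 mol.
mass = 0.006122 mol x 192.12 g/mol = 1.18 g.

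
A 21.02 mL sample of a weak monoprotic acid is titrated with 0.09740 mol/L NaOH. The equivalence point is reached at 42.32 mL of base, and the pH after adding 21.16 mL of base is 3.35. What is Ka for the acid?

21.16 mL is half of the equivalence volume, so this is the half-equivalence point where [HA] = [A^-].
At half-equivalence pH = pKa, so pKa = 3.35.
Ka = 10^(-3.35) = 4.5 x 10^-4.

4.5 x 10^-4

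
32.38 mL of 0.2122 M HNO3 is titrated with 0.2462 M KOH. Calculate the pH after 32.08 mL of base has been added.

n(acid) = 0.2122 x 0.03238 = 0.006871 mol; n(KOH) added = 0.2462 x 0.03208 = 0.007898 mol.
Base is in excess by 0.007898 - 0.006871 = 0.001027 mol in a total volume of 0.06446 L.
[OH^-] = 0.001027/0.06446 = 0.01593 M, so pOH = 1.80 and pH = 14.00 - 1.80 = 12.20.

12.20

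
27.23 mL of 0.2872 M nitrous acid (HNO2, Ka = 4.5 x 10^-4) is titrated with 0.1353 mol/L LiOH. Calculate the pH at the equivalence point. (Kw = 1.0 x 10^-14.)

8.16

n(HNO2) = 0.2872 x 0.02723 = 0.007820 mol; V(LiOH) at equivalence = 0.007820/0.1353 = 0.05780 L.
At equivalence all the acid is converted to NO2-; total volume = 0.02723 + 0.05780 = 0.08503 L, so [NO2-] = 0.007820/0.08503 = 0.09197 M.
Kb = Kw/Ka = 1.0e-14 / 4.5 x 10^-4 = 2.22e-11.
[OH^-] = sqrt(Kb x [NO2-]) = sqrt(2.22e-11 x 0.09197) = 1.43e-6 M.
pOH = 5.84, so pH = 14.00 - 5.84 = 8.16.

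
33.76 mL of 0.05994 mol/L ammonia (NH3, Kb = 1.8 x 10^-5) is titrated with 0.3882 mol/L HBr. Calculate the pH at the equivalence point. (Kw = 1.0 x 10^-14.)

n(NH3) = 0.05994 x 0.03376 = 0.002024 mol; V(HBr) at equivalence = 0.002024/0.3882 = 0.005213 L.
At equivalence the base is fully converted to NH4+; total volume = 0.03897 L, so [NH4+] = 0.002024/0.03897 = 0.05192 M.
Ka(NH4+) = Kw/Kb = 1.0e-14 / 1.8 x 10^-5 = 5.56e-10.
[H^+] = sqrt(Ka x [NH4+]) = sqrt(5.56e-10 x 0.05192) = 5.37e-6 M.
pH = -log(5.37e-6) = 5.27.

5.27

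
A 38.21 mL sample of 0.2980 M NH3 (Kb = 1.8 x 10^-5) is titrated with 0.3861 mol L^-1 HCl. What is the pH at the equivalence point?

n(NH3) = 0.2980 x 0.03821 = 0.01139 mol; V(HCl) at equivalence = 0.01139/0.3861 = 0.02949 L.
At equivalence the base is fully converted to NH4+; total volume = 0.06770 L, so [NH4+] = 0.01139/0.06770 = 0.1682 M.
Ka(NH4+) = Kw/Kb = 1.0e-14 / 1.8 x 10^-5 = 5.56e-10.
[H^+] = sqrt(Ka x [NH4+]) = sqrt(5.56e-10 x 0.1682) = 9.67e-6 M.
pH = -log(9.67e-6) = 5.01.

5.01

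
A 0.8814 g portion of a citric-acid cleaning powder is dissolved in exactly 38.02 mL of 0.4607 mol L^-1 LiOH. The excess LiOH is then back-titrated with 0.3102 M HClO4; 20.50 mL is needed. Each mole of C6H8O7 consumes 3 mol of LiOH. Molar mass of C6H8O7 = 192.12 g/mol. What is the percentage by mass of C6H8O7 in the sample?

81.1%

Total n(LiOH) added = 0.4607 x 0.03802 = 0.01752 mol.
n(HClO4) used = 0.3102 x 0.02050 = 0.006359 mol, which equals the excess n(LiOH).
So n(LiOH) consumed by the sample = 0.01752 - 0.006359 = 0.01116 mol.
n(C6H8O7) = 0.01116 / 3 = 0.003719 mol.
mass C6H8O7 = 0.003719 x 192.12 = 0.7145 g, so %C6H8O7 = 0.7145/0.8814 x 100 = 81.1%.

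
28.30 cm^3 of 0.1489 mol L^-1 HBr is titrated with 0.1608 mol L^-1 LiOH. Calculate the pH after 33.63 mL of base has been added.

12.29

n(acid) = 0.1489 x 0.02830 = 0.004214 mol; n(LiOH) added = 0.1608 x 0.03363 = 0.005408 mol.
Base is in excess by 0.005408 - 0.004214 = 0.001194 mol in a total volume of 0.06193 L.
[OH^-] = 0.001194/0.06193 = 0.01928 M, so pOH = 1.71 and pH = 14.00 - 1.71 = 12.29.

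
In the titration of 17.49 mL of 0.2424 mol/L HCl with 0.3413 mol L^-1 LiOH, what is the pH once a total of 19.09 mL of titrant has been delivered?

12.79

n(acid) = 0.2424 x 0.01749 = 0.004240 mol; n(LiOH) added = 0.3413 x 0.01909 = 0.006515 mol.
Base is in excess by 0.006515 - 0.004240 = 0.002276 mol in a total volume of 0.03658 L.
[OH^-] = 0.002276/0.03658 = 0.06222 M, so pOH = 1.21 and pH = 14.00 - 1.21 = 12.79.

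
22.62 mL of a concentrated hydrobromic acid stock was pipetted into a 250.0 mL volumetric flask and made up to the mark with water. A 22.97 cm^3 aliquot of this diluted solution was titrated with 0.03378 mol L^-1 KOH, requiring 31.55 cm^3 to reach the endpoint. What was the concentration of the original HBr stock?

n(KOH) = 0.03378 x 0.03155 = 0.001066 mol.
n(HBr) in the aliquot = 0.001066 mol.
[diluted HBr] = 0.001066 / 0.02297 = 0.04640 M.
Dilution factor = 250.0/22.62 = 11.05, so [stock] = 0.04640 x 11.05 = 0.513 M.

0.513 M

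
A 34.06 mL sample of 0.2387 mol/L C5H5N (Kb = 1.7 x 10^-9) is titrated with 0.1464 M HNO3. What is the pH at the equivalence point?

n(C5H5N) = 0.2387 x 0.03406 = 0.008130 mol; V(HNO3) at equivalence = 0.008130/0.1464 = 0.05553 L.
At equivalence the base is fully converted to C5H5NH+; total volume = 0.08959 L, so [C5H5NH+] = 0.008130/0.08959 = 0.09074 M.
Ka(C5H5NH+) = Kw/Kb = 1.0e-14 / 1.7 x 10^-9 = 5.88e-6.
[H^+] = sqrt(Ka x [C5H5NH+]) = sqrt(5.88e-6 x 0.09074) = 0.000731 M.
pH = -log(0.000731) = 3.14.

3.14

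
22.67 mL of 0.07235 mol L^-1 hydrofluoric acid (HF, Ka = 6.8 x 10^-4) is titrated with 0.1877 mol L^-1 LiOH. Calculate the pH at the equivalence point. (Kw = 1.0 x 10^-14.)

7.94

n(HF) = 0.07235 x 0.02267 = 0.001640 mol; V(LiOH) at equivalence = 0.001640/0.1877 = 0.008738 L.
At equivalence all the acid is converted to F-; total volume = 0.02267 + 0.008738 = 0.03141 L, so [F-] = 0.001640/0.03141 = 0.05222 M.
Kb = Kw/Ka = 1.0e-14 / 6.8 x 10^-4 = 1.47e-11.
[OH^-] = sqrt(Kb x [F-]) = sqrt(1.47e-11 x 0.05222) = 8.76e-7 M.
pOH = 6.06, so pH = 14.00 - 6.06 = 7.94.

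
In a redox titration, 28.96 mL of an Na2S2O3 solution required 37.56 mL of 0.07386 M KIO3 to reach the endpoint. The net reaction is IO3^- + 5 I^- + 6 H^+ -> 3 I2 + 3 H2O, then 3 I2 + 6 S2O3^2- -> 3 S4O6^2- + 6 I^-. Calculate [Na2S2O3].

0.575 M

n(KIO3) = 0.07386 x 0.03756 = 0.002774 mol.
From the balanced equation, 1 mol KIO3 reacts with 6 mol Na2S2O3, so n(Na2S2O3) = 0.002774 x 6/1 = 0.01665 mol.
[Na2S2O3] = 0.01665 / 0.02896 L = 0.575 M.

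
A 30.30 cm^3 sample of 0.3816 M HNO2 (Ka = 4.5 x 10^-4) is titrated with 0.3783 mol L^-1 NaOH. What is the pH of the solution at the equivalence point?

n(HNO2) = 0.3816 x 0.03030 = 0.01156 mol; V(NaOH) at equivalence = 0.01156/0.3783 = 0.03056 L.
At equivalence all the acid is converted to NO2-; total volume = 0.03030 + 0.03056 = 0.06086 L, so [NO2-] = 0.01156/0.06086 = 0.1900 M.
Kb = Kw/Ka = 1.0e-14 / 4.5 x 10^-4 = 2.22e-11.
[OH^-] = sqrt(Kb x [NO2-]) = sqrt(2.22e-11 x 0.1900) = 2.05e-6 M.
pOH = 5.69, so pH = 14.00 - 5.69 = 8.31.

8.31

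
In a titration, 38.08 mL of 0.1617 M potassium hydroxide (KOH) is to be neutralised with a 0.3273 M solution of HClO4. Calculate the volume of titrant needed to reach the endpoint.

18.8 mL

n(KOH) = 0.1617 mol/L x 0.03808 L = 0.006158 mol.
At equivalence n(HClO4) = n(KOH) = 0.006158 mol.
V(HClO4) = 0.006158 / 0.3273 = 0.01881 L = 18.8 mL.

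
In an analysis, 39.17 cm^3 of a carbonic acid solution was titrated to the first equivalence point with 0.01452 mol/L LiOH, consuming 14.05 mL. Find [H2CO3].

n(LiOH) = 0.01452 x 0.01405 = 0.0002040 mol.
At the first equivalence point, 1 mol OH^- react per mol H2CO3, so n(H2CO3) = 0.0002040 / 1 = 0.0002040 mol.
[H2CO3] = 0.0002040 / 0.03917 L = 0.00521 M.

0.00521 M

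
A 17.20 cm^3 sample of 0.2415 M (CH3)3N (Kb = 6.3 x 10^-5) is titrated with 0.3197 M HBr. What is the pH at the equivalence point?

n((CH3)3N) = 0.2415 x 0.01720 = 0.004154 mol; V(HBr) at equivalence = 0.004154/0.3197 = 0.01299 L.
At equivalence the base is fully converted to (CH3)3NH+; total volume = 0.03019 L, so [(CH3)3NH+] = 0.004154/0.03019 = 0.1376 M.
Ka((CH3)3NH+) = Kw/Kb = 1.0e-14 / 6.3 x 10^-5 = 1.59e-10.
[H^+] = sqrt(Ka x [(CH3)3NH+]) = sqrt(1.59e-10 x 0.1376) = 4.67e-6 M.
pH = -log(4.67e-6) = 5.33.

5.33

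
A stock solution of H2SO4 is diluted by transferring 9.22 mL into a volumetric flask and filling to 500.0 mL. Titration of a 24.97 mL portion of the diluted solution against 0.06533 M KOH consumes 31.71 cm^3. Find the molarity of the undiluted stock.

n(KOH) = 0.06533 x 0.03171 = 0.002072 mol.
n(H2SO4) in the aliquot = 0.002072 x 1/2 = 0.001036 mol.
[diluted H2SO4] = 0.001036 / 0.02497 = 0.04148 M.
Dilution factor = 500.0/9.220 = 54.23, so [stock] = 0.04148 x 54.23 = 2.25 M.

2.25 M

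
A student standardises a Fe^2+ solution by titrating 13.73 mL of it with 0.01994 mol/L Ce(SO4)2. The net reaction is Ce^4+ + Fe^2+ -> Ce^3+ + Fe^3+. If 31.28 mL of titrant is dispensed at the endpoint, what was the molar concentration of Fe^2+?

0.0454 M

n(Ce(SO4)2) = 0.01994 x 0.03128 = 0.0006237 mol.
From the balanced equation, 1 mol Ce(SO4)2 reacts with 1 mol Fe^2+, so n(Fe^2+) = 0.0006237 x 1/1 = 0.0006237 mol.
[Fe^2+] = 0.0006237 / 0.01373 L = 0.0454 M.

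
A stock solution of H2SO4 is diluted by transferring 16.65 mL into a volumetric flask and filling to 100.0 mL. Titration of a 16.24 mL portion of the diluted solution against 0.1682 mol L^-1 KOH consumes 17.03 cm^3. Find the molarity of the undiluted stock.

0.530 M

n(KOH) = 0.1682 x 0.01703 = 0.002864 mol.
n(H2SO4) in the aliquot = 0.002864 x 1/2 = 0.001432 mol.
[diluted H2SO4] = 0.001432 / 0.01624 = 0.08819 M.
Dilution factor = 100.0/16.65 = 6.006, so [stock] = 0.08819 x 6.006 = 0.530 M.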